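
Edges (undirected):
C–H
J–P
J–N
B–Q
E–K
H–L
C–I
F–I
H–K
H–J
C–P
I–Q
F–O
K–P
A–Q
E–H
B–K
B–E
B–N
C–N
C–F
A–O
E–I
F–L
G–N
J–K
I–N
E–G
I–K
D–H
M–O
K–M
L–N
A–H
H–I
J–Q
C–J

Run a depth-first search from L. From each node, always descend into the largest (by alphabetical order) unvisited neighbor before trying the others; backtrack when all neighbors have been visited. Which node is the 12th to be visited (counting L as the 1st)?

Visit L
L → N
N → J
J → Q
Q → I
I → K
K → P
P → C
C → H
H → E
E → G
E → B
H → D
H → A
A → O
O → M
O → F

Visit order: L, N, J, Q, I, K, P, C, H, E, G, B, D, A, O, M, F

B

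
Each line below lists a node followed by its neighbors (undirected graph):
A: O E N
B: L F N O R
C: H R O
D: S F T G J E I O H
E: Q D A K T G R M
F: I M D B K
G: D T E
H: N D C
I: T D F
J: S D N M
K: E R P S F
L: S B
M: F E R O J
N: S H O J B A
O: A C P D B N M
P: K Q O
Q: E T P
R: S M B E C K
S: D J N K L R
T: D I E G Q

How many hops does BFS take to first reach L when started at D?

Level 0: D
Level 1: E, F, G, H, I, J, O, S, T
Level 2: A, B, C, K, L, M, N, P, Q, R
L first appears at level 2.

2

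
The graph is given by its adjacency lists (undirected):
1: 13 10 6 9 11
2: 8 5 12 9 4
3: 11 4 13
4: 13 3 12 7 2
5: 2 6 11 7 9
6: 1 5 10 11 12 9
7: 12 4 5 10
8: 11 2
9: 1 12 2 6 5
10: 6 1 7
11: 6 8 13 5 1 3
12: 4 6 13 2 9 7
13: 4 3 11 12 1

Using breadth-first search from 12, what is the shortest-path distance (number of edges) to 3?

Level 0: 12
Level 1: 2, 4, 6, 7, 9, 13
Level 2: 1, 3, 5, 8, 10, 11
3 first appears at level 2.

2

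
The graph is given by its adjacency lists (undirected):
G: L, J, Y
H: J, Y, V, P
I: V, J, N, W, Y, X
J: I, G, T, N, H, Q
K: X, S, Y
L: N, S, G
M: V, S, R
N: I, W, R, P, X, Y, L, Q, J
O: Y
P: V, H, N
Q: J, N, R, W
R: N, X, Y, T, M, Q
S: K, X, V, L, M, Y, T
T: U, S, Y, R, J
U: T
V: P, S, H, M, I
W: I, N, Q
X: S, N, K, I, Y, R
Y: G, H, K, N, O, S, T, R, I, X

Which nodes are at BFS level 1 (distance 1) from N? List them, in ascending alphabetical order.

I, J, L, P, Q, R, W, X, Y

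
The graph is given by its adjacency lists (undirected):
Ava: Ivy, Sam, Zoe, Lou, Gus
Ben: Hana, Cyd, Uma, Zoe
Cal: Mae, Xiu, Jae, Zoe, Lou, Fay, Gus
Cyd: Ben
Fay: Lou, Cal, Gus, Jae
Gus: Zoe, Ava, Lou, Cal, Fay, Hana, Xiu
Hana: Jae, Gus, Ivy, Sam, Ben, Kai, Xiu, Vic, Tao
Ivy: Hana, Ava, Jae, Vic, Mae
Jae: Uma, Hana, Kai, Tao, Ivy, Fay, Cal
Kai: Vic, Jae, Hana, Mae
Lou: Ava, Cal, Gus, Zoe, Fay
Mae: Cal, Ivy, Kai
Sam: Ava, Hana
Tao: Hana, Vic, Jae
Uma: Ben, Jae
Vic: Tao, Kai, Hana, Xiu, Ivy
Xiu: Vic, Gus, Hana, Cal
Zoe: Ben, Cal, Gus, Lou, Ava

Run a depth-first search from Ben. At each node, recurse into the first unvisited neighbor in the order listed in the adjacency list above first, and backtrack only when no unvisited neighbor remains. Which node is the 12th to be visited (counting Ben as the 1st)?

Visit Ben
Ben → Hana
Hana → Jae
Jae → Uma
Jae → Kai
Kai → Vic
Vic → Tao
Vic → Xiu
Xiu → Gus
Gus → Zoe
Zoe → Cal
Cal → Mae
Mae → Ivy
Ivy → Ava
Ava → Sam
Ava → Lou
Lou → Fay
Ben → Cyd

Visit order: Ben, Hana, Jae, Uma, Kai, Vic, Tao, Xiu, Gus, Zoe, Cal, Mae, Ivy, Ava, Sam, Lou, Fay, Cyd

Mae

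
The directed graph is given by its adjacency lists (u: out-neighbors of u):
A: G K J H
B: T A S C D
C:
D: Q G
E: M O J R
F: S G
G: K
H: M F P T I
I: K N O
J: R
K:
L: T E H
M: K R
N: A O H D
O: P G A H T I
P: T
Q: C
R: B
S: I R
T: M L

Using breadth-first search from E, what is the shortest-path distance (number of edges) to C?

3

Level 0: E
Level 1: J, M, O, R
Level 2: A, B, G, H, I, K, P, T
Level 3: C, D, F, L, N, S
Level 4: Q
C first appears at level 3.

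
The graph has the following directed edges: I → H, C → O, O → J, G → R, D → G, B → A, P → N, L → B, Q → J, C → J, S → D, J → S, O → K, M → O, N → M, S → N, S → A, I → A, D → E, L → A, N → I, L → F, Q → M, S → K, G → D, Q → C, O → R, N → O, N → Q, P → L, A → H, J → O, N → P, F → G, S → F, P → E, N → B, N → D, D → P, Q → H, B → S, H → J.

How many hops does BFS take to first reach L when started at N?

2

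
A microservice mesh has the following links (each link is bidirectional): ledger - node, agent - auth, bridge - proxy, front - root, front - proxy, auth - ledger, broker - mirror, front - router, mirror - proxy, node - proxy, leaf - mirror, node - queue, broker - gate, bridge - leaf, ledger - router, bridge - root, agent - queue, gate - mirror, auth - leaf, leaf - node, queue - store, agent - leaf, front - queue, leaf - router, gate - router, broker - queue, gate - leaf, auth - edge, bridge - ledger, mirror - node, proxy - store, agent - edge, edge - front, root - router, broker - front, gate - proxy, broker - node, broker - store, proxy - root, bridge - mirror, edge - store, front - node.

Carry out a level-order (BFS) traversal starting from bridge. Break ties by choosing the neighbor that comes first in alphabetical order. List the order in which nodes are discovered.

bridge, leaf, ledger, mirror, proxy, root, agent, auth, gate, node, router, broker, front, store, edge, queue

Visit bridge; enqueue leaf, ledger, mirror, proxy, root → queue [leaf, ledger, mirror, proxy, root]
Visit leaf; enqueue agent, auth, gate, node, router → queue [ledger, mirror, proxy, root, agent, auth, gate, node, router]
Visit ledger → queue [mirror, proxy, root, agent, auth, gate, node, router]
Visit mirror; enqueue broker → queue [proxy, root, agent, auth, gate, node, router, broker]
Visit proxy; enqueue front, store → queue [root, agent, auth, gate, node, router, broker, front, store]
Visit root → queue [agent, auth, gate, node, router, broker, front, store]
Visit agent; enqueue edge, queue → queue [auth, gate, node, router, broker, front, store, edge, queue]
Visit auth → queue [gate, node, router, broker, front, store, edge, queue]
Visit gate → queue [node, router, broker, front, store, edge, queue]
Visit node → queue [router, broker, front, store, edge, queue]
Visit router → queue [broker, front, store, edge, queue]
Visit broker → queue [front, store, edge, queue]
Visit front → queue [store, edge, queue]
Visit store → queue [edge, queue]
Visit edge → queue [queue]
Visit queue → queue []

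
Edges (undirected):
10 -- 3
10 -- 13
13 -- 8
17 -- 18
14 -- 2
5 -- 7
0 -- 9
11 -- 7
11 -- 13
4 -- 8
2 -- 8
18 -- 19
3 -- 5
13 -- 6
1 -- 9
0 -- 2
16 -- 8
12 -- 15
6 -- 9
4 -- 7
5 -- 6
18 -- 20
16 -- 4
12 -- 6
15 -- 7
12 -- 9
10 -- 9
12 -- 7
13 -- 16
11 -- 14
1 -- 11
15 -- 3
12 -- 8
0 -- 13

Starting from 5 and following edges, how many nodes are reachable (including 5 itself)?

BFS from 5 visits: 5, 3, 6, 7, 10, 15, 9, 12, 13, 4, 11, 0, 1, 8, 16, 14, 2
Reachable nodes: 17 of 21 total.

17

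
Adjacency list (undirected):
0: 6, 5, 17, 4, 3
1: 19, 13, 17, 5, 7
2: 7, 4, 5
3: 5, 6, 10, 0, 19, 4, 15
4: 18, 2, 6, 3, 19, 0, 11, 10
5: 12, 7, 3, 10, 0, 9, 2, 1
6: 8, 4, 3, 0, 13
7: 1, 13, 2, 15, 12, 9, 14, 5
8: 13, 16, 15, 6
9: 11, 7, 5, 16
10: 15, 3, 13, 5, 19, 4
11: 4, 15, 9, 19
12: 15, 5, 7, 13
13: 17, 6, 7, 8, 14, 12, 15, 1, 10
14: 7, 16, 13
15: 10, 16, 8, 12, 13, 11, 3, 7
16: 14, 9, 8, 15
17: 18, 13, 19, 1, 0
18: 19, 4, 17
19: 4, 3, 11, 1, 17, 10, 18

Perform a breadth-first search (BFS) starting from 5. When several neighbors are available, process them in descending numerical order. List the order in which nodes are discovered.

5, 12, 10, 9, 7, 3, 2, 1, 0, 15, 13, 19, 4, 16, 11, 14, 6, 17, 8, 18

Visit 5; enqueue 12, 10, 9, 7, 3, 2, 1, 0 → queue [12, 10, 9, 7, 3, 2, 1, 0]
Visit 12; enqueue 15, 13 → queue [10, 9, 7, 3, 2, 1, 0, 15, 13]
Visit 10; enqueue 19, 4 → queue [9, 7, 3, 2, 1, 0, 15, 13, 19, 4]
Visit 9; enqueue 16, 11 → queue [7, 3, 2, 1, 0, 15, 13, 19, 4, 16, 11]
Visit 7; enqueue 14 → queue [3, 2, 1, 0, 15, 13, 19, 4, 16, 11, 14]
Visit 3; enqueue 6 → queue [2, 1, 0, 15, 13, 19, 4, 16, 11, 14, 6]
Visit 2 → queue [1, 0, 15, 13, 19, 4, 16, 11, 14, 6]
Visit 1; enqueue 17 → queue [0, 15, 13, 19, 4, 16, 11, 14, 6, 17]
Visit 0 → queue [15, 13, 19, 4, 16, 11, 14, 6, 17]
Visit 15; enqueue 8 → queue [13, 19, 4, 16, 11, 14, 6, 17, 8]
Visit 13 → queue [19, 4, 16, 11, 14, 6, 17, 8]
Visit 19; enqueue 18 → queue [4, 16, 11, 14, 6, 17, 8, 18]
Visit 4 → queue [16, 11, 14, 6, 17, 8, 18]
Visit 16 → queue [11, 14, 6, 17, 8, 18]
Visit 11 → queue [14, 6, 17, 8, 18]
Visit 14 → queue [6, 17, 8, 18]
Visit 6 → queue [17, 8, 18]
Visit 17 → queue [8, 18]
Visit 8 → queue [18]
Visit 18 → queue []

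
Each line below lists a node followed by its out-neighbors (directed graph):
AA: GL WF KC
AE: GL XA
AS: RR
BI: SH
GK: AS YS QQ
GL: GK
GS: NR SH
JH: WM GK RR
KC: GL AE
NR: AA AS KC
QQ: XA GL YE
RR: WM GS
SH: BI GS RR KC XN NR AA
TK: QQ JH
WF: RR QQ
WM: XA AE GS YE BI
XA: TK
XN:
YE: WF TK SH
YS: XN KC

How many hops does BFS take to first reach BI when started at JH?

Level 0: JH
Level 1: GK, RR, WM
Level 2: AE, AS, BI, GS, QQ, XA, YE, YS
Level 3: GL, KC, NR, SH, TK, WF, XN
Level 4: AA
BI first appears at level 2.

2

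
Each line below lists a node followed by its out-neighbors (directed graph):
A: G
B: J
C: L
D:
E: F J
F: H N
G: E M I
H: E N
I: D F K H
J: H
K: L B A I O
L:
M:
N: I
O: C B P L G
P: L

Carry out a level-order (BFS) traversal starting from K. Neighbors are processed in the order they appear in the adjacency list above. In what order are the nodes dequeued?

Visit K; enqueue L, B, A, I, O → queue [L, B, A, I, O]
Visit L → queue [B, A, I, O]
Visit B; enqueue J → queue [A, I, O, J]
Visit A; enqueue G → queue [I, O, J, G]
Visit I; enqueue D, F, H → queue [O, J, G, D, F, H]
Visit O; enqueue C, P → queue [J, G, D, F, H, C, P]
Visit J → queue [G, D, F, H, C, P]
Visit G; enqueue E, M → queue [D, F, H, C, P, E, M]
Visit D → queue [F, H, C, P, E, M]
Visit F; enqueue N → queue [H, C, P, E, M, N]
Visit H → queue [C, P, E, M, N]
Visit C → queue [P, E, M, N]
Visit P → queue [E, M, N]
Visit E → queue [M, N]
Visit M → queue [N]
Visit N → queue []

K -> L -> B -> A -> I -> O -> J -> G -> D -> F -> H -> C -> P -> E -> M -> N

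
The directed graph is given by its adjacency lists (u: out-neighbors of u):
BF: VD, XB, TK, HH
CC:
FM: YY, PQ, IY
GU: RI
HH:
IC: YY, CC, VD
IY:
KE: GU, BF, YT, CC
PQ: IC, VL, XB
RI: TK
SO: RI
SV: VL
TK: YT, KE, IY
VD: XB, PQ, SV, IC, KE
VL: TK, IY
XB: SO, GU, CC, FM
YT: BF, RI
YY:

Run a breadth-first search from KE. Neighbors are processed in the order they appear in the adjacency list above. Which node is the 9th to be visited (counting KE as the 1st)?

TK

Visit KE; enqueue GU, BF, YT, CC → queue [GU, BF, YT, CC]
Visit GU; enqueue RI → queue [BF, YT, CC, RI]
Visit BF; enqueue VD, XB, TK, HH → queue [YT, CC, RI, VD, XB, TK, HH]
Visit YT → queue [CC, RI, VD, XB, TK, HH]
Visit CC → queue [RI, VD, XB, TK, HH]
Visit RI → queue [VD, XB, TK, HH]
Visit VD; enqueue PQ, SV, IC → queue [XB, TK, HH, PQ, SV, IC]
Visit XB; enqueue SO, FM → queue [TK, HH, PQ, SV, IC, SO, FM]
Visit TK; enqueue IY → queue [HH, PQ, SV, IC, SO, FM, IY]
Visit HH → queue [PQ, SV, IC, SO, FM, IY]
Visit PQ; enqueue VL → queue [SV, IC, SO, FM, IY, VL]
Visit SV → queue [IC, SO, FM, IY, VL]
Visit IC; enqueue YY → queue [SO, FM, IY, VL, YY]
Visit SO → queue [FM, IY, VL, YY]
Visit FM → queue [IY, VL, YY]
Visit IY → queue [VL, YY]
Visit VL → queue [YY]
Visit YY → queue []

Visit order: KE, GU, BF, YT, CC, RI, VD, XB, TK, HH, PQ, SV, IC, SO, FM, IY, VL, YY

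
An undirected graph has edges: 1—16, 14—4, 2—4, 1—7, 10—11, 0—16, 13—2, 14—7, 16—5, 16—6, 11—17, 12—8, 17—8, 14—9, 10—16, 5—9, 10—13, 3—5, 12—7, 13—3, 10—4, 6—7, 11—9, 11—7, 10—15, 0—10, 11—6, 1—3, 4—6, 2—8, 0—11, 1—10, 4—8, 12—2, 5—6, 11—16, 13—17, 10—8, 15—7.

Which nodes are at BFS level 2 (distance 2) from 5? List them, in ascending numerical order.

Level 0: 5
Level 1: 3, 6, 9, 16
Level 2: 0, 1, 4, 7, 10, 11, 13, 14
Level 3: 2, 8, 12, 15, 17

0, 1, 4, 7, 10, 11, 13, 14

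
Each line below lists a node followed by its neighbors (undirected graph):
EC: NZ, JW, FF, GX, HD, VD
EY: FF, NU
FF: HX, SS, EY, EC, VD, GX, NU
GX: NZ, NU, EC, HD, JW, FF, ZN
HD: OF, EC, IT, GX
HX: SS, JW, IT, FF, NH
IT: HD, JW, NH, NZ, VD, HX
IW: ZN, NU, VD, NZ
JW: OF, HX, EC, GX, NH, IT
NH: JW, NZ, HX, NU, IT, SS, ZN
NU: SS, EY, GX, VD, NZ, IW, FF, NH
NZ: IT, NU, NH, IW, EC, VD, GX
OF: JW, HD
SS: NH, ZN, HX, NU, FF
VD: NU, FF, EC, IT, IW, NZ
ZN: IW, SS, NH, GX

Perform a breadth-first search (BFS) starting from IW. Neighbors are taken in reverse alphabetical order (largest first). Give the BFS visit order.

Visit IW; enqueue ZN, VD, NZ, NU → queue [ZN, VD, NZ, NU]
Visit ZN; enqueue SS, NH, GX → queue [VD, NZ, NU, SS, NH, GX]
Visit VD; enqueue IT, FF, EC → queue [NZ, NU, SS, NH, GX, IT, FF, EC]
Visit NZ → queue [NU, SS, NH, GX, IT, FF, EC]
Visit NU; enqueue EY → queue [SS, NH, GX, IT, FF, EC, EY]
Visit SS; enqueue HX → queue [NH, GX, IT, FF, EC, EY, HX]
Visit NH; enqueue JW → queue [GX, IT, FF, EC, EY, HX, JW]
Visit GX; enqueue HD → queue [IT, FF, EC, EY, HX, JW, HD]
Visit IT → queue [FF, EC, EY, HX, JW, HD]
Visit FF → queue [EC, EY, HX, JW, HD]
Visit EC → queue [EY, HX, JW, HD]
Visit EY → queue [HX, JW, HD]
Visit HX → queue [JW, HD]
Visit JW; enqueue OF → queue [HD, OF]
Visit HD → queue [OF]
Visit OF → queue []

IW, ZN, VD, NZ, NU, SS, NH, GX, IT, FF, EC, EY, HX, JW, HD, OF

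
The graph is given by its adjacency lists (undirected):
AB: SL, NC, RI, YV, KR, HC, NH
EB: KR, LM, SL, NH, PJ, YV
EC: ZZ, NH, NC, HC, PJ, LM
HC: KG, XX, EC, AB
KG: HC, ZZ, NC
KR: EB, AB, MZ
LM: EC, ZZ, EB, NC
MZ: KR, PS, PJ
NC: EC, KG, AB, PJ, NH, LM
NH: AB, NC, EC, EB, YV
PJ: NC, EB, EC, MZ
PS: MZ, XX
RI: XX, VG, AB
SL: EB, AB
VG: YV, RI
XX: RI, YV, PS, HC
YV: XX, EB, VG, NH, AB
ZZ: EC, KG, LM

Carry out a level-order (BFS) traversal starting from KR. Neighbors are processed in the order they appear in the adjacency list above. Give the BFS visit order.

Visit KR; enqueue EB, AB, MZ → queue [EB, AB, MZ]
Visit EB; enqueue LM, SL, NH, PJ, YV → queue [AB, MZ, LM, SL, NH, PJ, YV]
Visit AB; enqueue NC, RI, HC → queue [MZ, LM, SL, NH, PJ, YV, NC, RI, HC]
Visit MZ; enqueue PS → queue [LM, SL, NH, PJ, YV, NC, RI, HC, PS]
Visit LM; enqueue EC, ZZ → queue [SL, NH, PJ, YV, NC, RI, HC, PS, EC, ZZ]
Visit SL → queue [NH, PJ, YV, NC, RI, HC, PS, EC, ZZ]
Visit NH → queue [PJ, YV, NC, RI, HC, PS, EC, ZZ]
Visit PJ → queue [YV, NC, RI, HC, PS, EC, ZZ]
Visit YV; enqueue XX, VG → queue [NC, RI, HC, PS, EC, ZZ, XX, VG]
Visit NC; enqueue KG → queue [RI, HC, PS, EC, ZZ, XX, VG, KG]
Visit RI → queue [HC, PS, EC, ZZ, XX, VG, KG]
Visit HC → queue [PS, EC, ZZ, XX, VG, KG]
Visit PS → queue [EC, ZZ, XX, VG, KG]
Visit EC → queue [ZZ, XX, VG, KG]
Visit ZZ → queue [XX, VG, KG]
Visit XX → queue [VG, KG]
Visit VG → queue [KG]
Visit KG → queue []

KR, EB, AB, MZ, LM, SL, NH, PJ, YV, NC, RI, HC, PS, EC, ZZ, XX, VG, KG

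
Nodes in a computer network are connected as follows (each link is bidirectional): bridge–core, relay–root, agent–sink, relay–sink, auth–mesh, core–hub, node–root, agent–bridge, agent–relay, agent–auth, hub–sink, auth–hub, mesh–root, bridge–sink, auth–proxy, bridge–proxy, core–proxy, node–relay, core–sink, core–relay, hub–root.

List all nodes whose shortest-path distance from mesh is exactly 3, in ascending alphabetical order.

bridge, core, sink

Level 0: mesh
Level 1: auth, root
Level 2: agent, hub, node, proxy, relay
Level 3: bridge, core, sink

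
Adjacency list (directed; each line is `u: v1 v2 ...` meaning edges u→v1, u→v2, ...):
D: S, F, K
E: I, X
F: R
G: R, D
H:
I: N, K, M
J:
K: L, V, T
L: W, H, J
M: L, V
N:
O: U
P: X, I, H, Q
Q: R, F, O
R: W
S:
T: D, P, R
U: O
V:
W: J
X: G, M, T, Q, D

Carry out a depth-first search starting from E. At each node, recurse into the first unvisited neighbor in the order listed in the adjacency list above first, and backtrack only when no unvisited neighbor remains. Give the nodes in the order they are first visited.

Visit E
E → I
I → N
I → K
K → L
L → W
W → J
L → H
K → V
K → T
T → D
D → S
D → F
F → R
T → P
P → X
X → G
X → M
X → Q
Q → O
O → U

E I N K L W J H V T D S F R P X G M Q O U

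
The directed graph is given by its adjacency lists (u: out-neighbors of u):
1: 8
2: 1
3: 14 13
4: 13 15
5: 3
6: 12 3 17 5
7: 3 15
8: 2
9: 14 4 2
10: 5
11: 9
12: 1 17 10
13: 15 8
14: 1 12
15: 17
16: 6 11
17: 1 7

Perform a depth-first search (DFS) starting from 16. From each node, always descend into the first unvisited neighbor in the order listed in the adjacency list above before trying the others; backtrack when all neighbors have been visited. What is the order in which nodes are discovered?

16 -> 6 -> 12 -> 1 -> 8 -> 2 -> 17 -> 7 -> 3 -> 14 -> 13 -> 15 -> 10 -> 5 -> 11 -> 9 -> 4

Visit 16
16 → 6
6 → 12
12 → 1
1 → 8
8 → 2
12 → 17
17 → 7
7 → 3
3 → 14
3 → 13
13 → 15
12 → 10
10 → 5
16 → 11
11 → 9
9 → 4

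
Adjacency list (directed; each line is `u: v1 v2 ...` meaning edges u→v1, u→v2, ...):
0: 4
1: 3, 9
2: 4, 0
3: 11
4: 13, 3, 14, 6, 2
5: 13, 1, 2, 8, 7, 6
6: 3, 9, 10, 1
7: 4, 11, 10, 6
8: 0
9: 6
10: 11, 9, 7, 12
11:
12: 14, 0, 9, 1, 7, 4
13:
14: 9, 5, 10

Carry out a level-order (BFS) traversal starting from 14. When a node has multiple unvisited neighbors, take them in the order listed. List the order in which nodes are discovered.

14 → 9 → 5 → 10 → 6 → 13 → 1 → 2 → 8 → 7 → 11 → 12 → 3 → 4 → 0

Visit 14; enqueue 9, 5, 10 → queue [9, 5, 10]
Visit 9; enqueue 6 → queue [5, 10, 6]
Visit 5; enqueue 13, 1, 2, 8, 7 → queue [10, 6, 13, 1, 2, 8, 7]
Visit 10; enqueue 11, 12 → queue [6, 13, 1, 2, 8, 7, 11, 12]
Visit 6; enqueue 3 → queue [13, 1, 2, 8, 7, 11, 12, 3]
Visit 13 → queue [1, 2, 8, 7, 11, 12, 3]
Visit 1 → queue [2, 8, 7, 11, 12, 3]
Visit 2; enqueue 4, 0 → queue [8, 7, 11, 12, 3, 4, 0]
Visit 8 → queue [7, 11, 12, 3, 4, 0]
Visit 7 → queue [11, 12, 3, 4, 0]
Visit 11 → queue [12, 3, 4, 0]
Visit 12 → queue [3, 4, 0]
Visit 3 → queue [4, 0]
Visit 4 → queue [0]
Visit 0 → queue []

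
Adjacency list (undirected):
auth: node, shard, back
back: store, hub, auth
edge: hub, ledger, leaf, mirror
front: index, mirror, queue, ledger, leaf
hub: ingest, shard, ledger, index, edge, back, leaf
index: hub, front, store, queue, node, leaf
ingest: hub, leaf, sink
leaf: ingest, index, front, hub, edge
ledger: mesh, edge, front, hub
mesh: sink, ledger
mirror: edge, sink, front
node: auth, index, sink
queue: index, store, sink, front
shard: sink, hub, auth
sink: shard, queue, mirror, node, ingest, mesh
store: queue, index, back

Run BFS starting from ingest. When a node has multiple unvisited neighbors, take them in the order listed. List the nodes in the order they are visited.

Visit ingest; enqueue hub, leaf, sink → queue [hub, leaf, sink]
Visit hub; enqueue shard, ledger, index, edge, back → queue [leaf, sink, shard, ledger, index, edge, back]
Visit leaf; enqueue front → queue [sink, shard, ledger, index, edge, back, front]
Visit sink; enqueue queue, mirror, node, mesh → queue [shard, ledger, index, edge, back, front, queue, mirror, node, mesh]
Visit shard; enqueue auth → queue [ledger, index, edge, back, front, queue, mirror, node, mesh, auth]
Visit ledger → queue [index, edge, back, front, queue, mirror, node, mesh, auth]
Visit index; enqueue store → queue [edge, back, front, queue, mirror, node, mesh, auth, store]
Visit edge → queue [back, front, queue, mirror, node, mesh, auth, store]
Visit back → queue [front, queue, mirror, node, mesh, auth, store]
Visit front → queue [queue, mirror, node, mesh, auth, store]
Visit queue → queue [mirror, node, mesh, auth, store]
Visit mirror → queue [node, mesh, auth, store]
Visit node → queue [mesh, auth, store]
Visit mesh → queue [auth, store]
Visit auth → queue [store]
Visit store → queue []

ingest hub leaf sink shard ledger index edge back front queue mirror node mesh auth store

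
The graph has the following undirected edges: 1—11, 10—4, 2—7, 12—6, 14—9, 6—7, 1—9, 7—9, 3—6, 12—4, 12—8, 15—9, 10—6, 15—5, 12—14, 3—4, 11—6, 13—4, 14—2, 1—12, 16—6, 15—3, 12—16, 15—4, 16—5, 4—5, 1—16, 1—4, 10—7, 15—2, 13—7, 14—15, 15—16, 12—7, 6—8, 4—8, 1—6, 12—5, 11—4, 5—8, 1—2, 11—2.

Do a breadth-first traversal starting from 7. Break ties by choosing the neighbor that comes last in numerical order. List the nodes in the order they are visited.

Visit 7; enqueue 13, 12, 10, 9, 6, 2 → queue [13, 12, 10, 9, 6, 2]
Visit 13; enqueue 4 → queue [12, 10, 9, 6, 2, 4]
Visit 12; enqueue 16, 14, 8, 5, 1 → queue [10, 9, 6, 2, 4, 16, 14, 8, 5, 1]
Visit 10 → queue [9, 6, 2, 4, 16, 14, 8, 5, 1]
Visit 9; enqueue 15 → queue [6, 2, 4, 16, 14, 8, 5, 1, 15]
Visit 6; enqueue 11, 3 → queue [2, 4, 16, 14, 8, 5, 1, 15, 11, 3]
Visit 2 → queue [4, 16, 14, 8, 5, 1, 15, 11, 3]
Visit 4 → queue [16, 14, 8, 5, 1, 15, 11, 3]
Visit 16 → queue [14, 8, 5, 1, 15, 11, 3]
Visit 14 → queue [8, 5, 1, 15, 11, 3]
Visit 8 → queue [5, 1, 15, 11, 3]
Visit 5 → queue [1, 15, 11, 3]
Visit 1 → queue [15, 11, 3]
Visit 15 → queue [11, 3]
Visit 11 → queue [3]
Visit 3 → queue []

7 13 12 10 9 6 2 4 16 14 8 5 1 15 11 3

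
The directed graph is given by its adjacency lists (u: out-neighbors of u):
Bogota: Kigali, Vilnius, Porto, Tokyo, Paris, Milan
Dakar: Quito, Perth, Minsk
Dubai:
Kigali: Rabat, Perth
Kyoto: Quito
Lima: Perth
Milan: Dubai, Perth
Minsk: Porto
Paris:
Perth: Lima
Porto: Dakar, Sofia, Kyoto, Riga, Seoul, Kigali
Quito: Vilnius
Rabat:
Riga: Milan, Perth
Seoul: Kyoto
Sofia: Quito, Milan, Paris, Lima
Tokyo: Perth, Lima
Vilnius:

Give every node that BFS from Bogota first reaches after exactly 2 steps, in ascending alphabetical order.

Dakar, Dubai, Kyoto, Lima, Perth, Rabat, Riga, Seoul, Sofia

Level 0: Bogota
Level 1: Kigali, Milan, Paris, Porto, Tokyo, Vilnius
Level 2: Dakar, Dubai, Kyoto, Lima, Perth, Rabat, Riga, Seoul, Sofia
Level 3: Minsk, Quito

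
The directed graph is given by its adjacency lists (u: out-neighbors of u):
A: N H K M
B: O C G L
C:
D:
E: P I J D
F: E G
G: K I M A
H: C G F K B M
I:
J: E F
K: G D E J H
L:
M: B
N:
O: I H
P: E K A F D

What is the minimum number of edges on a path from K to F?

2

Level 0: K
Level 1: D, E, G, H, J
Level 2: A, B, C, F, I, M, P
Level 3: L, N, O
F first appears at level 2.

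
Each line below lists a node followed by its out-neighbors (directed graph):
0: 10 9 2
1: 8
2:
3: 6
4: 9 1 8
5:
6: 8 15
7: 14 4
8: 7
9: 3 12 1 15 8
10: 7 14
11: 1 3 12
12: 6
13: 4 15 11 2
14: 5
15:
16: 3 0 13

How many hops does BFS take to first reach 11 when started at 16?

Level 0: 16
Level 1: 0, 3, 13
Level 2: 2, 4, 6, 9, 10, 11, 15
Level 3: 1, 7, 8, 12, 14
Level 4: 5
11 first appears at level 2.

2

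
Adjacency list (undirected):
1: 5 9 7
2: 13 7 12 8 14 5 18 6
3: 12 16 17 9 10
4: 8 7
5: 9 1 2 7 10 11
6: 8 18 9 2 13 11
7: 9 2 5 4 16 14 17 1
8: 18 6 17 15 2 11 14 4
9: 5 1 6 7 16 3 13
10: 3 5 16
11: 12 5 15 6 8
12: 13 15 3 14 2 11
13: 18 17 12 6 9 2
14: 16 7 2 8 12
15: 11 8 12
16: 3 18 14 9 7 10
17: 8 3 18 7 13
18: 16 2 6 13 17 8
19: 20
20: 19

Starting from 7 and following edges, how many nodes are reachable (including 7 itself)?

18

BFS from 7 visits: 7, 17, 16, 14, 9, 5, 4, 2, 1, 18, 13, 8, 3, 10, 12, 6, 11, 15
Reachable nodes: 18 of 20 total.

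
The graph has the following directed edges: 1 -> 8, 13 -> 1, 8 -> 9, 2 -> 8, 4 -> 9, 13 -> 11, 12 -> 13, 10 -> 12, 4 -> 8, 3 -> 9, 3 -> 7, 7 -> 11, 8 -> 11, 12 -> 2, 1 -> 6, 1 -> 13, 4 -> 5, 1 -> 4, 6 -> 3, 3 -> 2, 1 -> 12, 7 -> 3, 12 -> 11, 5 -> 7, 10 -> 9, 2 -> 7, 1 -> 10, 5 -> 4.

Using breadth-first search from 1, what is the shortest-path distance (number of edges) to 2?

2

Level 0: 1
Level 1: 4, 6, 8, 10, 12, 13
Level 2: 2, 3, 5, 9, 11
Level 3: 7
2 first appears at level 2.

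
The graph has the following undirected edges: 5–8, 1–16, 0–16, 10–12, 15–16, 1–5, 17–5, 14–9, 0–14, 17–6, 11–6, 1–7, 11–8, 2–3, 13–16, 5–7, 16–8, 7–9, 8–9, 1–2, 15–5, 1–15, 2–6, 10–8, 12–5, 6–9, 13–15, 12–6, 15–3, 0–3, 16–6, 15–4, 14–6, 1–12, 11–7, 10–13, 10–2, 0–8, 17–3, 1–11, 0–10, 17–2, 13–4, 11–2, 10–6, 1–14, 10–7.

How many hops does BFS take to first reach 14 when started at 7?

2

Level 0: 7
Level 1: 1, 5, 9, 10, 11
Level 2: 0, 2, 6, 8, 12, 13, 14, 15, 16, 17
Level 3: 3, 4
14 first appears at level 2.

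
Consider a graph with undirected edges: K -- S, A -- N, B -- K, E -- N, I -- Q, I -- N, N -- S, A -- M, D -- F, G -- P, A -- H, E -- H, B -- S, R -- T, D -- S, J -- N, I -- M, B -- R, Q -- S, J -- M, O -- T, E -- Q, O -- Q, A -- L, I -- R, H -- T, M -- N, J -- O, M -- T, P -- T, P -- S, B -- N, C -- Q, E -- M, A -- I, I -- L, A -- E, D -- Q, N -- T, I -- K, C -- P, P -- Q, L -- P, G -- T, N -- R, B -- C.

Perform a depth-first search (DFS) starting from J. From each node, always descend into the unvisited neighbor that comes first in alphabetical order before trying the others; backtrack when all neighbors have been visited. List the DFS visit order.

J, M, A, E, H, T, G, P, C, B, K, I, L, N, R, S, D, F, Q, O

Visit J
J → M
M → A
A → E
E → H
H → T
T → G
G → P
P → C
C → B
B → K
K → I
I → L
I → N
N → R
N → S
S → D
D → F
D → Q
Q → O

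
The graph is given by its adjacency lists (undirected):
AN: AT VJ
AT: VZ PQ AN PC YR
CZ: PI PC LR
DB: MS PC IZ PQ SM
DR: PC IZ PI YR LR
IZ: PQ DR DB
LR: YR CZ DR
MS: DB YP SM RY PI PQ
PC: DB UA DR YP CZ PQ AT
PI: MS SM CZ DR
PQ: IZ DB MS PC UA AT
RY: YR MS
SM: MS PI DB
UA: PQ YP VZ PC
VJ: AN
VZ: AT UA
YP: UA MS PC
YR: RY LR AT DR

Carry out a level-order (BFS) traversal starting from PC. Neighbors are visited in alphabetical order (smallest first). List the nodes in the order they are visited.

PC → AT → CZ → DB → DR → PQ → UA → YP → AN → VZ → YR → LR → PI → IZ → MS → SM → VJ → RY

Visit PC; enqueue AT, CZ, DB, DR, PQ, UA, YP → queue [AT, CZ, DB, DR, PQ, UA, YP]
Visit AT; enqueue AN, VZ, YR → queue [CZ, DB, DR, PQ, UA, YP, AN, VZ, YR]
Visit CZ; enqueue LR, PI → queue [DB, DR, PQ, UA, YP, AN, VZ, YR, LR, PI]
Visit DB; enqueue IZ, MS, SM → queue [DR, PQ, UA, YP, AN, VZ, YR, LR, PI, IZ, MS, SM]
Visit DR → queue [PQ, UA, YP, AN, VZ, YR, LR, PI, IZ, MS, SM]
Visit PQ → queue [UA, YP, AN, VZ, YR, LR, PI, IZ, MS, SM]
Visit UA → queue [YP, AN, VZ, YR, LR, PI, IZ, MS, SM]
Visit YP → queue [AN, VZ, YR, LR, PI, IZ, MS, SM]
Visit AN; enqueue VJ → queue [VZ, YR, LR, PI, IZ, MS, SM, VJ]
Visit VZ → queue [YR, LR, PI, IZ, MS, SM, VJ]
Visit YR; enqueue RY → queue [LR, PI, IZ, MS, SM, VJ, RY]
Visit LR → queue [PI, IZ, MS, SM, VJ, RY]
Visit PI → queue [IZ, MS, SM, VJ, RY]
Visit IZ → queue [MS, SM, VJ, RY]
Visit MS → queue [SM, VJ, RY]
Visit SM → queue [VJ, RY]
Visit VJ → queue [RY]
Visit RY → queue []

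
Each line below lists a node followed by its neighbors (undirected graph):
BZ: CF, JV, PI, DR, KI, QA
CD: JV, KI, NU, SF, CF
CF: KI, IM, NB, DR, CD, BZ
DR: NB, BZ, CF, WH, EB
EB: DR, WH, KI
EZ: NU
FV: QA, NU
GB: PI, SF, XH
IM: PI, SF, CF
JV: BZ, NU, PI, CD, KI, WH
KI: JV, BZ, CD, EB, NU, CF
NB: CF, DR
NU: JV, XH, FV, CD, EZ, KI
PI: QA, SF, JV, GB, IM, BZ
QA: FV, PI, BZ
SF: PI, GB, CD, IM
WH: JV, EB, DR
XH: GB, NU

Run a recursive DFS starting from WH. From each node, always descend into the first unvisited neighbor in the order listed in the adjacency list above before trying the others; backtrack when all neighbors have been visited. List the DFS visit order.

Visit WH
WH → JV
JV → BZ
BZ → CF
CF → KI
KI → CD
CD → NU
NU → XH
XH → GB
GB → PI
PI → QA
QA → FV
PI → SF
SF → IM
NU → EZ
KI → EB
EB → DR
DR → NB

WH, JV, BZ, CF, KI, CD, NU, XH, GB, PI, QA, FV, SF, IM, EZ, EB, DR, NB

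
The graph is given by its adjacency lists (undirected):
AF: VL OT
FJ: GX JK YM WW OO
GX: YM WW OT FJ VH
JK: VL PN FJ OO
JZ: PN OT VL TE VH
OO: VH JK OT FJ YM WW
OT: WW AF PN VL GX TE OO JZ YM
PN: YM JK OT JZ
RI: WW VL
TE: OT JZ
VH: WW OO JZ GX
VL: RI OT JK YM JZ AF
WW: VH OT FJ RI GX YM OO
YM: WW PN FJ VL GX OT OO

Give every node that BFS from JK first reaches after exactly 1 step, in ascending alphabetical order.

FJ, OO, PN, VL

Level 0: JK
Level 1: FJ, OO, PN, VL
Level 2: AF, GX, JZ, OT, RI, VH, WW, YM
Level 3: TE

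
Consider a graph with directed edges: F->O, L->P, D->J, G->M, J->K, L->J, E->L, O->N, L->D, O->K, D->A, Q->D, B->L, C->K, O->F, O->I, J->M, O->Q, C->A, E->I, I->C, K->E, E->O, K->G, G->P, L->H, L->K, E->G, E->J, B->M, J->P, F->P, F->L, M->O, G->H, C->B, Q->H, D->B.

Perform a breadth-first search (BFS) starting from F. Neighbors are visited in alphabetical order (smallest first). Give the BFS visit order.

F -> L -> O -> P -> D -> H -> J -> K -> I -> N -> Q -> A -> B -> M -> E -> G -> C

Visit F; enqueue L, O, P → queue [L, O, P]
Visit L; enqueue D, H, J, K → queue [O, P, D, H, J, K]
Visit O; enqueue I, N, Q → queue [P, D, H, J, K, I, N, Q]
Visit P → queue [D, H, J, K, I, N, Q]
Visit D; enqueue A, B → queue [H, J, K, I, N, Q, A, B]
Visit H → queue [J, K, I, N, Q, A, B]
Visit J; enqueue M → queue [K, I, N, Q, A, B, M]
Visit K; enqueue E, G → queue [I, N, Q, A, B, M, E, G]
Visit I; enqueue C → queue [N, Q, A, B, M, E, G, C]
Visit N → queue [Q, A, B, M, E, G, C]
Visit Q → queue [A, B, M, E, G, C]
Visit A → queue [B, M, E, G, C]
Visit B → queue [M, E, G, C]
Visit M → queue [E, G, C]
Visit E → queue [G, C]
Visit G → queue [C]
Visit C → queue []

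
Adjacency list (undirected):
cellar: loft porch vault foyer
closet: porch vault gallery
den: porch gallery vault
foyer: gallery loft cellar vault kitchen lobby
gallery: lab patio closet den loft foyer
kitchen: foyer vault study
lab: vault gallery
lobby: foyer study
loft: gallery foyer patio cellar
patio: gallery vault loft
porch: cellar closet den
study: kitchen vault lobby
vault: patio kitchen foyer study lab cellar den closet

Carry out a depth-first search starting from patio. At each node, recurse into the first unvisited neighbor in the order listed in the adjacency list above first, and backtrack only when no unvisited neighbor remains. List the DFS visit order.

patio → gallery → lab → vault → kitchen → foyer → loft → cellar → porch → closet → den → lobby → study

Visit patio
patio → gallery
gallery → lab
lab → vault
vault → kitchen
kitchen → foyer
foyer → loft
loft → cellar
cellar → porch
porch → closet
porch → den
foyer → lobby
lobby → study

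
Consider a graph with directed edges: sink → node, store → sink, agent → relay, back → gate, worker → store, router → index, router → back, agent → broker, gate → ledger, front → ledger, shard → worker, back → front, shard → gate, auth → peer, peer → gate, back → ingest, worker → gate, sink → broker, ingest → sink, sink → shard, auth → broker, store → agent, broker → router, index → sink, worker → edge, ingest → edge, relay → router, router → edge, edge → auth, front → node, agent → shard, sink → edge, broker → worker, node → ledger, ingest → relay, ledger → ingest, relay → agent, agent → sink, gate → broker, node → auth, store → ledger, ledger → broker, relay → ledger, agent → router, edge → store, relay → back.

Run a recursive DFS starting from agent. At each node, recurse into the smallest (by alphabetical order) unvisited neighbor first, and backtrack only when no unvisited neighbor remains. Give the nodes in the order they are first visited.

Visit agent
agent → broker
broker → router
router → back
back → front
front → ledger
ledger → ingest
ingest → edge
edge → auth
auth → peer
peer → gate
edge → store
store → sink
sink → node
sink → shard
shard → worker
ingest → relay
router → index

agent broker router back front ledger ingest edge auth peer gate store sink node shard worker relay index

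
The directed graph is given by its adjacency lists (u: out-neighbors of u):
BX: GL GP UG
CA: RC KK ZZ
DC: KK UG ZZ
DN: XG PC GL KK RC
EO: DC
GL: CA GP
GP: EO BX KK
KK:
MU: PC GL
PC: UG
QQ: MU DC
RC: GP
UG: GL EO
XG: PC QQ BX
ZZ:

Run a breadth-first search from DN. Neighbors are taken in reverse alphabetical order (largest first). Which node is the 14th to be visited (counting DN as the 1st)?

Visit DN; enqueue XG, RC, PC, KK, GL → queue [XG, RC, PC, KK, GL]
Visit XG; enqueue QQ, BX → queue [RC, PC, KK, GL, QQ, BX]
Visit RC; enqueue GP → queue [PC, KK, GL, QQ, BX, GP]
Visit PC; enqueue UG → queue [KK, GL, QQ, BX, GP, UG]
Visit KK → queue [GL, QQ, BX, GP, UG]
Visit GL; enqueue CA → queue [QQ, BX, GP, UG, CA]
Visit QQ; enqueue MU, DC → queue [BX, GP, UG, CA, MU, DC]
Visit BX → queue [GP, UG, CA, MU, DC]
Visit GP; enqueue EO → queue [UG, CA, MU, DC, EO]
Visit UG → queue [CA, MU, DC, EO]
Visit CA; enqueue ZZ → queue [MU, DC, EO, ZZ]
Visit MU → queue [DC, EO, ZZ]
Visit DC → queue [EO, ZZ]
Visit EO → queue [ZZ]
Visit ZZ → queue []

Visit order: DN, XG, RC, PC, KK, GL, QQ, BX, GP, UG, CA, MU, DC, EO, ZZ

EO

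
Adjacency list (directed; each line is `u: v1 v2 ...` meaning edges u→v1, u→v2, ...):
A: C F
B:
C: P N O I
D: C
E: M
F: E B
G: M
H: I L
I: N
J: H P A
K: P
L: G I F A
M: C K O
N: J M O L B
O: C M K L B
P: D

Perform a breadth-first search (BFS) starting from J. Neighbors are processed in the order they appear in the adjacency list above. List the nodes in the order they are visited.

J, H, P, A, I, L, D, C, F, N, G, O, E, B, M, K

Visit J; enqueue H, P, A → queue [H, P, A]
Visit H; enqueue I, L → queue [P, A, I, L]
Visit P; enqueue D → queue [A, I, L, D]
Visit A; enqueue C, F → queue [I, L, D, C, F]
Visit I; enqueue N → queue [L, D, C, F, N]
Visit L; enqueue G → queue [D, C, F, N, G]
Visit D → queue [C, F, N, G]
Visit C; enqueue O → queue [F, N, G, O]
Visit F; enqueue E, B → queue [N, G, O, E, B]
Visit N; enqueue M → queue [G, O, E, B, M]
Visit G → queue [O, E, B, M]
Visit O; enqueue K → queue [E, B, M, K]
Visit E → queue [B, M, K]
Visit B → queue [M, K]
Visit M → queue [K]
Visit K → queue []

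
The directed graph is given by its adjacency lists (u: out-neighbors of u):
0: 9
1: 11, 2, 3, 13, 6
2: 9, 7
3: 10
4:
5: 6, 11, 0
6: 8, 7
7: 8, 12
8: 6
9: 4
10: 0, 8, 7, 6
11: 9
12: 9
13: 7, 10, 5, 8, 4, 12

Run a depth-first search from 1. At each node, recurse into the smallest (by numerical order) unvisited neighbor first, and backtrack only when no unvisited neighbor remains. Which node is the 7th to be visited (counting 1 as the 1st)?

Visit 1
1 → 2
2 → 7
7 → 8
8 → 6
7 → 12
12 → 9
9 → 4
1 → 3
3 → 10
10 → 0
1 → 11
1 → 13
13 → 5

Visit order: 1, 2, 7, 8, 6, 12, 9, 4, 3, 10, 0, 11, 13, 5

9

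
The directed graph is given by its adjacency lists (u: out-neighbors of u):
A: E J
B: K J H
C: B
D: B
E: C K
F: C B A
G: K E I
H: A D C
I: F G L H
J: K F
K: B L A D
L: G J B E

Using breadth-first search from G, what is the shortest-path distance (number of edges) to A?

2

Level 0: G
Level 1: E, I, K
Level 2: A, B, C, D, F, H, L
Level 3: J
A first appears at level 2.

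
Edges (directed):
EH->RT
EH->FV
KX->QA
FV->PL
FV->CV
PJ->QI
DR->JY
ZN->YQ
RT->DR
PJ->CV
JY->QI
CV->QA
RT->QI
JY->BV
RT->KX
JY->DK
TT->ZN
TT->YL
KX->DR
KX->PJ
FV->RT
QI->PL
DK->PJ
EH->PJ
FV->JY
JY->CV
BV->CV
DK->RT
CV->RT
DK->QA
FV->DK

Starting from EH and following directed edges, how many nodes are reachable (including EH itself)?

13

BFS from EH visits: EH, RT, PJ, FV, QI, KX, DR, CV, PL, JY, DK, QA, BV
Reachable nodes: 13 of 17 total.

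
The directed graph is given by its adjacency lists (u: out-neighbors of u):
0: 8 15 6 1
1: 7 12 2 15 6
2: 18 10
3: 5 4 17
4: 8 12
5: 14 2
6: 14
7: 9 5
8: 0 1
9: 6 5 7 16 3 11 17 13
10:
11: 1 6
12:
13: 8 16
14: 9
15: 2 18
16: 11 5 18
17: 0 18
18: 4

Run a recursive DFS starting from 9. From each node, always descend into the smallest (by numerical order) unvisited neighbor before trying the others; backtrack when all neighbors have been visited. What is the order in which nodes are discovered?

9 -> 3 -> 4 -> 8 -> 0 -> 1 -> 2 -> 10 -> 18 -> 6 -> 14 -> 7 -> 5 -> 12 -> 15 -> 17 -> 11 -> 13 -> 16

Visit 9
9 → 3
3 → 4
4 → 8
8 → 0
0 → 1
1 → 2
2 → 10
2 → 18
1 → 6
6 → 14
1 → 7
7 → 5
1 → 12
1 → 15
3 → 17
9 → 11
9 → 13
13 → 16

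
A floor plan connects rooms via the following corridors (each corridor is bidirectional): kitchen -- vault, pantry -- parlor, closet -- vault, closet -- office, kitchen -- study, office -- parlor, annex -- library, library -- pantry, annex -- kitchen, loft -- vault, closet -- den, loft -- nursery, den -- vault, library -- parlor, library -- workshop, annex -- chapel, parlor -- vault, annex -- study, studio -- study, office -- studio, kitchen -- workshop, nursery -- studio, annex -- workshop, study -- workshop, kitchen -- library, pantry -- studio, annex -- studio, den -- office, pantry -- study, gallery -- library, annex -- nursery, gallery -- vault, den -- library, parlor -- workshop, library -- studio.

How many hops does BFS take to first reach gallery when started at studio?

Level 0: studio
Level 1: annex, library, nursery, office, pantry, study
Level 2: chapel, closet, den, gallery, kitchen, loft, parlor, workshop
Level 3: vault
gallery first appears at level 2.

2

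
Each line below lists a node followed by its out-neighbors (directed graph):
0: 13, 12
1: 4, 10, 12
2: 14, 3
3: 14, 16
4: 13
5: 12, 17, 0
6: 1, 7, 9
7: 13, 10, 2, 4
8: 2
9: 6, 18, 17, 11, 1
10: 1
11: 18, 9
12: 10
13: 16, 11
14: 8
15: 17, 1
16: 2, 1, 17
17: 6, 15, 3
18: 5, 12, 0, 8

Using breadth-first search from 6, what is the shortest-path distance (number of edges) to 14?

Level 0: 6
Level 1: 1, 7, 9
Level 2: 2, 4, 10, 11, 12, 13, 17, 18
Level 3: 0, 3, 5, 8, 14, 15, 16
14 first appears at level 3.

3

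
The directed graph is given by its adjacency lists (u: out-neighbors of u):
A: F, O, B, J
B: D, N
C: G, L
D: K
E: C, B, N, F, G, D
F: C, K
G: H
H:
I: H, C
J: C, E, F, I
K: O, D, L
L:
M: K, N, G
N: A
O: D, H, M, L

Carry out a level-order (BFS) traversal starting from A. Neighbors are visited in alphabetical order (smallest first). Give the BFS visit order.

Visit A; enqueue B, F, J, O → queue [B, F, J, O]
Visit B; enqueue D, N → queue [F, J, O, D, N]
Visit F; enqueue C, K → queue [J, O, D, N, C, K]
Visit J; enqueue E, I → queue [O, D, N, C, K, E, I]
Visit O; enqueue H, L, M → queue [D, N, C, K, E, I, H, L, M]
Visit D → queue [N, C, K, E, I, H, L, M]
Visit N → queue [C, K, E, I, H, L, M]
Visit C; enqueue G → queue [K, E, I, H, L, M, G]
Visit K → queue [E, I, H, L, M, G]
Visit E → queue [I, H, L, M, G]
Visit I → queue [H, L, M, G]
Visit H → queue [L, M, G]
Visit L → queue [M, G]
Visit M → queue [G]
Visit G → queue []

A -> B -> F -> J -> O -> D -> N -> C -> K -> E -> I -> H -> L -> M -> G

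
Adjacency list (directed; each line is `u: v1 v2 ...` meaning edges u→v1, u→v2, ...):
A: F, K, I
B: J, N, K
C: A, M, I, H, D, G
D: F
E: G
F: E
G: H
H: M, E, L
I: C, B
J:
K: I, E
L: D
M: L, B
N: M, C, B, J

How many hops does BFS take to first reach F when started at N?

Level 0: N
Level 1: B, C, J, M
Level 2: A, D, G, H, I, K, L
Level 3: E, F
F first appears at level 3.

3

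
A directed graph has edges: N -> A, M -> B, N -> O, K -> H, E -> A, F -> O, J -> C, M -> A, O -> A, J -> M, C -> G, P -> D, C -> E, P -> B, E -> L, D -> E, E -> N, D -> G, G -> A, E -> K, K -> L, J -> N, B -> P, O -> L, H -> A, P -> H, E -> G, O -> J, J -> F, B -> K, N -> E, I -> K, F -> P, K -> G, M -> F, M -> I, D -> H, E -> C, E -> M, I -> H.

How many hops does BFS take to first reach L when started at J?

Level 0: J
Level 1: C, F, M, N
Level 2: A, B, E, G, I, O, P
Level 3: D, H, K, L
L first appears at level 3.

3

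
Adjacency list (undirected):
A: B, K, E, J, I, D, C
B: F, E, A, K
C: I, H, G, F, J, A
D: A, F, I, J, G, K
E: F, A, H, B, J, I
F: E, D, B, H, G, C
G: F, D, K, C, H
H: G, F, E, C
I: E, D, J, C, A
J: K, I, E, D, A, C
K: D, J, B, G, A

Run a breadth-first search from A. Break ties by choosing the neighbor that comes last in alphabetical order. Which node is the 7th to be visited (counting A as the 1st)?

Visit A; enqueue K, J, I, E, D, C, B → queue [K, J, I, E, D, C, B]
Visit K; enqueue G → queue [J, I, E, D, C, B, G]
Visit J → queue [I, E, D, C, B, G]
Visit I → queue [E, D, C, B, G]
Visit E; enqueue H, F → queue [D, C, B, G, H, F]
Visit D → queue [C, B, G, H, F]
Visit C → queue [B, G, H, F]
Visit B → queue [G, H, F]
Visit G → queue [H, F]
Visit H → queue [F]
Visit F → queue []

Visit order: A, K, J, I, E, D, C, B, G, H, F

C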